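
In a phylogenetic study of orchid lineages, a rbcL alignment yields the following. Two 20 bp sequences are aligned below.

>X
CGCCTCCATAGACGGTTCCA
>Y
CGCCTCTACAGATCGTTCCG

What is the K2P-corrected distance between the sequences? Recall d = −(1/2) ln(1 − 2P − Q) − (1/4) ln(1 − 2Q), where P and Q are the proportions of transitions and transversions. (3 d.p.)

Of 20 sites, 4 differences are transitions and 1 are transversions, so P = 4/20 = 0.2 and Q = 1/20 = 0.05.
Under the Kimura two-parameter model, d = −½ ln(1 − 2P − Q) − ¼ ln(1 − 2Q).
1 − 2P − Q = 0.55, giving −½ ln(0.55) = 0.298919.
1 − 2Q = 0.9, giving −¼ ln(0.9) = 0.026340.
d = 0.298919 + 0.026340 = 0.325259.

0.325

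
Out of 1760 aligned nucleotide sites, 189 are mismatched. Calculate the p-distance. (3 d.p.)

p = 189/1760 = 0.107386… ≈ 0.107 (to 3 d.p.).

0.107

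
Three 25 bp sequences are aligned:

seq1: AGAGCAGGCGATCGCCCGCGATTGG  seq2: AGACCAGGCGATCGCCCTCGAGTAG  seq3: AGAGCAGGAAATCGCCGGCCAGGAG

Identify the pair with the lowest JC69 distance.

seq1–seq2: 4/25 differ, p = 0.160, d = 0.180.
seq1–seq3: 7/25 differ, p = 0.280, d = 0.351.
seq2–seq3: 7/25 differ, p = 0.280, d = 0.351.
The smallest distance is between seq1 and seq2.

seq1 and seq2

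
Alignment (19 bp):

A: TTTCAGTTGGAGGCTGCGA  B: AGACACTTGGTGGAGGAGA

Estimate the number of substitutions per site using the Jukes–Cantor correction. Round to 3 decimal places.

0.618

The sequences differ at 8 of 19 sites (1, 2, 3, 6, 11, 14, 15, 17), so p = 8/19 ≈ 0.421053.
d = −(3/4) ln(1 − 4p/3) = −0.75 ln(1 − 0.561404) = −0.75 ln(0.438596)
  = −0.75 × (-0.824177) = 0.618133 substitutions/site.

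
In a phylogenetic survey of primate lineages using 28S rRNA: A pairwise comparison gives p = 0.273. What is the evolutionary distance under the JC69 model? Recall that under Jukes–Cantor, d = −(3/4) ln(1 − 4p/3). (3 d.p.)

d = −(3/4) ln(1 − 4p/3) = −0.75 ln(1 − 0.364) = −0.75 ln(0.636)
  = −0.75 × (-0.452557) = 0.339418 substitutions/site.

0.339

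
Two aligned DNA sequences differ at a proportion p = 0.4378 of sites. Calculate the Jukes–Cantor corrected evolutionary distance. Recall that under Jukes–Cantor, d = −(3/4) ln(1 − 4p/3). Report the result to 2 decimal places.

d = −(3/4) ln(1 − 4p/3) = −0.75 ln(1 − 0.583733) = −0.75 ln(0.416267)
  = −0.75 × (-0.876428) = 0.657321 substitutions/site.

0.66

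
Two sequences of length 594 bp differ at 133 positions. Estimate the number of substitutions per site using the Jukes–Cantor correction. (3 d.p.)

p = 133/594 ≈ 0.223906.
d = −(3/4) ln(1 − 4p/3) = −0.75 ln(1 − 0.298541) = −0.75 ln(0.701459)
  = −0.75 × (-0.354593) = 0.265945 substitutions/site.

0.266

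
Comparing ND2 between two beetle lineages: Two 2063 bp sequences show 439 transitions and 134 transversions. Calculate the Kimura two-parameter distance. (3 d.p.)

P = 439/2063 ≈ 0.212797 and Q = 134/2063 ≈ 0.064954.
Under the Kimura two-parameter model, d = −½ ln(1 − 2P − Q) − ¼ ln(1 − 2Q).
1 − 2P − Q = 0.509452, giving −½ ln(0.509452) = 0.337210.
1 − 2Q = 0.870092, giving −¼ ln(0.870092) = 0.034789.
d = 0.337210 + 0.034789 = 0.371999.

0.372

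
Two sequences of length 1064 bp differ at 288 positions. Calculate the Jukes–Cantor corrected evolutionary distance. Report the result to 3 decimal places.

0.336

p = 288/1064 ≈ 0.270677.
d = −(3/4) ln(1 − 4p/3) = −0.75 ln(1 − 0.360903) = −0.75 ln(0.639097)
  = −0.75 × (-0.447699) = 0.335774 substitutions/site.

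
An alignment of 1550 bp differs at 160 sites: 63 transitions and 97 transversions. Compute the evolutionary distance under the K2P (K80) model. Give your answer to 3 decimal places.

0.111

P = 63/1550 ≈ 0.040645 and Q = 97/1550 ≈ 0.062581.
Under the Kimura two-parameter model, d = −½ ln(1 − 2P − Q) − ¼ ln(1 − 2Q).
1 − 2P − Q = 0.856129, giving −½ ln(0.856129) = 0.077667.
1 − 2Q = 0.874838, giving −¼ ln(0.874838) = 0.033429.
d = 0.077667 + 0.033429 = 0.111096.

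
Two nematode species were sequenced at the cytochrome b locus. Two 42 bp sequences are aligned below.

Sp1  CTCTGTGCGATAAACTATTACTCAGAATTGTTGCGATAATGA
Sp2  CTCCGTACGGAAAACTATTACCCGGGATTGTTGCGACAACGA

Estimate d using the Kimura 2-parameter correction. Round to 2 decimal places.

0.27

Of 42 sites, 8 differences are transitions and 1 are transversions, so P = 8/42 ≈ 0.190476 and Q = 1/42 ≈ 0.02381.
Under the Kimura two-parameter model, d = −½ ln(1 − 2P − Q) − ¼ ln(1 − 2Q).
1 − 2P − Q = 0.595238, giving −½ ln(0.595238) = 0.259397.
1 − 2Q = 0.95238, giving −¼ ln(0.95238) = 0.012198.
d = 0.259397 + 0.012198 = 0.271595.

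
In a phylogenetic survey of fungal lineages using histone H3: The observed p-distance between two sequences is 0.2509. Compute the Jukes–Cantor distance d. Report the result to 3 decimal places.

0.305

d = −(3/4) ln(1 − 4p/3) = −0.75 ln(1 − 0.334533) = −0.75 ln(0.665467)
  = −0.75 × (-0.407266) = 0.305450 substitutions/site.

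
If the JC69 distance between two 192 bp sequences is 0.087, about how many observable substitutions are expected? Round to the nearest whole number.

16

Invert JC69: p = (3/4)(1 − e^(−4d/3)) = 0.75 × (1 − e^(-0.116)) = 0.75 × (1 − 0.890475) = 0.082144.
Expected differing sites = pL ≈ 0.082144 × 192 = 15.771648 ≈ 16.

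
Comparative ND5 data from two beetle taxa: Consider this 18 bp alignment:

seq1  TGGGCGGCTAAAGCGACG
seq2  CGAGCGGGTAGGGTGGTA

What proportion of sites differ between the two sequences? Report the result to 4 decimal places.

The sequences differ at 9 of 18 positions (sites 1, 3, 8, 11, 12, 14, 16, 17, 18).
p = 9/18 = 0.5000.

0.5000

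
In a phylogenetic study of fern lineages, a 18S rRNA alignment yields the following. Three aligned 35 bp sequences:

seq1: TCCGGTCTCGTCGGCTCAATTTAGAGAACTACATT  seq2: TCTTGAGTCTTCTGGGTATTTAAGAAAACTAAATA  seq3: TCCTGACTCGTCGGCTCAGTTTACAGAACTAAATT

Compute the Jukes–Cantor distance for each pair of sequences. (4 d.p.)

d(seq1,seq2) = 0.5716, d(seq1,seq3) = 0.1585, d(seq2,seq3) = 0.4582

seq1–seq2: 14/35 sites differ → p = 0.4, d = −0.75 ln(1 − 0.533333) = 0.571605 ≈ 0.5716.
seq1–seq3: 5/35 sites differ → p ≈ 0.142857, d = −0.75 ln(1 − 0.190476) = 0.158482 ≈ 0.1585.
seq2–seq3: 12/35 sites differ → p ≈ 0.342857, d = −0.75 ln(1 − 0.457143) = 0.458182 ≈ 0.4582.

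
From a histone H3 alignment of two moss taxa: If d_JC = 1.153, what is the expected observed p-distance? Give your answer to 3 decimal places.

0.589

p = (3/4)(1 − e^(−4d/3)) = 0.75 × (1 − e^(-1.537333)) = 0.75 × (1 − 0.214954) = 0.588785.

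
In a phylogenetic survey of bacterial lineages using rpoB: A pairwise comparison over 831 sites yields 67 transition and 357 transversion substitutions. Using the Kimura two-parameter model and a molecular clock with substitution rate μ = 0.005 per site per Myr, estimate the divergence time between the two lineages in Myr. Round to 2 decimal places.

93.70

P = 67/831 ≈ 0.080626 and Q = 357/831 ≈ 0.429603.
Under the Kimura two-parameter model, d = −½ ln(1 − 2P − Q) − ¼ ln(1 − 2Q).
1 − 2P − Q = 0.409145, giving −½ ln(0.409145) = 0.446843.
1 − 2Q = 0.140794, giving −¼ ln(0.140794) = 0.490114.
d = 0.446843 + 0.490114 = 0.936957.
Under a molecular clock d = 2μt, so t = d/(2μ) = 0.936957 / (2 × 0.005) = 93.70 Myr.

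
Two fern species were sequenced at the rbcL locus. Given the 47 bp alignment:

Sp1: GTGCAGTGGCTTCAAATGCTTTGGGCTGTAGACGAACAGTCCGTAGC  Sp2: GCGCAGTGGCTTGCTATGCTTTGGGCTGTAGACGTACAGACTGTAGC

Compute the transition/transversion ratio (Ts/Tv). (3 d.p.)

0.400

Transitions are A↔G and C↔T; transversions are all other mismatches.
Transitions: 2. Transversions: 5.
R = 2/5 = 0.400.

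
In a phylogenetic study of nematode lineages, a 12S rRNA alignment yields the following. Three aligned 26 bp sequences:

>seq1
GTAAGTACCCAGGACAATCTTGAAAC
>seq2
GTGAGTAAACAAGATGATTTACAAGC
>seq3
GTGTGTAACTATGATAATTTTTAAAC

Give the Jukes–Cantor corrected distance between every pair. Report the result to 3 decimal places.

d(seq1,seq2) = 0.539, d(seq1,seq3) = 0.396, d(seq2,seq3) = 0.396

seq1–seq2: 10/26 sites differ → p ≈ 0.384615, d = −0.75 ln(1 − 0.51282) = 0.539341 ≈ 0.539.
seq1–seq3: 8/26 sites differ → p ≈ 0.307692, d = −0.75 ln(1 − 0.410256) = 0.396050 ≈ 0.396.
seq2–seq3: 8/26 sites differ → p ≈ 0.307692, d = −0.75 ln(1 − 0.410256) = 0.396050 ≈ 0.396.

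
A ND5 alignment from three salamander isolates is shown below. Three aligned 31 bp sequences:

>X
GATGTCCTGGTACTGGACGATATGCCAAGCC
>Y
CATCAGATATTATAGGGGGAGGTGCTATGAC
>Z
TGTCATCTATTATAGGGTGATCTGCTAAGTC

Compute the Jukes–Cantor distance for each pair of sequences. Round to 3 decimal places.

d(X,Y) = 0.874, d(X,Z) = 0.691, d(Y,Z) = 0.367

X–Y: 16/31 sites differ → p ≈ 0.516129, d = −0.75 ln(1 − 0.688172) = 0.873978 ≈ 0.874.
X–Z: 14/31 sites differ → p ≈ 0.451613, d = −0.75 ln(1 − 0.602151) = 0.691262 ≈ 0.691.
Y–Z: 9/31 sites differ → p ≈ 0.290323, d = −0.75 ln(1 − 0.387097) = 0.367161 ≈ 0.367.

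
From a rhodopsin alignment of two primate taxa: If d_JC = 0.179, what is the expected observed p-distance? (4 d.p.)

0.1592

p = (3/4)(1 − e^(−4d/3)) = 0.75 × (1 − e^(-0.238667)) = 0.75 × (1 − 0.787677) = 0.159242.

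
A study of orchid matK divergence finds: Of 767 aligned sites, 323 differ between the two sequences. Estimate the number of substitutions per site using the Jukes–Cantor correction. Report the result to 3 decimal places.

p = 323/767 ≈ 0.421121.
d = −(3/4) ln(1 − 4p/3) = −0.75 ln(1 − 0.561495) = −0.75 ln(0.438505)
  = −0.75 × (-0.824384) = 0.618288 substitutions/site.

0.618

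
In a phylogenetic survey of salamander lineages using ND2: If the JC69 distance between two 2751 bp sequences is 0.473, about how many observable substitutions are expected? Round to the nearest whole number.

965

Invert JC69: p = (3/4)(1 − e^(−4d/3)) = 0.75 × (1 − e^(-0.630667)) = 0.75 × (1 − 0.532237) = 0.350822.
Expected differing sites = pL ≈ 0.350822 × 2751 = 965.111322 ≈ 965.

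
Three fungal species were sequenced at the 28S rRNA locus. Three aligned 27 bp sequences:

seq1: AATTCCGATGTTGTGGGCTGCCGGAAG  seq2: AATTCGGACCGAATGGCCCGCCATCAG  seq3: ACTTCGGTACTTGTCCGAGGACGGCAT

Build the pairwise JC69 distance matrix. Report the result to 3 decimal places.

seq1–seq2: 11/27 sites differ → p ≈ 0.407407, d = −0.75 ln(1 − 0.543209) = 0.587647 ≈ 0.588.
seq1–seq3: 12/27 sites differ → p ≈ 0.444444, d = −0.75 ln(1 − 0.592592) = 0.673455 ≈ 0.673.
seq2–seq3: 15/27 sites differ → p ≈ 0.555556, d = −0.75 ln(1 − 0.740741) = 1.012446 ≈ 1.012.

d(seq1,seq2) = 0.588, d(seq1,seq3) = 0.673, d(seq2,seq3) = 1.012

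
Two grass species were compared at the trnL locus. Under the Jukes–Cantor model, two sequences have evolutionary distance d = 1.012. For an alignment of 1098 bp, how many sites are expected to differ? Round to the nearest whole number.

610

Invert JC69: p = (3/4)(1 − e^(−4d/3)) = 0.75 × (1 − e^(-1.349333)) = 0.75 × (1 − 0.259413) = 0.555440.
Expected differing sites = pL ≈ 0.555440 × 1098 = 609.87312 ≈ 610.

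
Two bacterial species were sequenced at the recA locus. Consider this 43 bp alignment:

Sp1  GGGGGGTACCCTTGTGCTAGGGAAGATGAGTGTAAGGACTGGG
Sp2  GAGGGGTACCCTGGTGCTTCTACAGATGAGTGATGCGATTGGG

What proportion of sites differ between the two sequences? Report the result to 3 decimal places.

0.279

The sequences differ at 12 of 43 positions.
p = 12/43 = 0.279069… ≈ 0.279 (to 3 d.p.).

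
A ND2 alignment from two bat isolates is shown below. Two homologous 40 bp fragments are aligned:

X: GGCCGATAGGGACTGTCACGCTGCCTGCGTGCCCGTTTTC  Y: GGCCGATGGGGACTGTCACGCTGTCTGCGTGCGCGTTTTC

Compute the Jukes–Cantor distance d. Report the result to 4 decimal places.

0.0790

The sequences differ at 3 of 40 sites (8, 24, 33), so p = 3/40 = 0.075.
d = −(3/4) ln(1 − 4p/3) = −0.75 ln(1 − 0.1) = −0.75 ln(0.9)
  = −0.75 × (-0.105361) = 0.079021 substitutions/site.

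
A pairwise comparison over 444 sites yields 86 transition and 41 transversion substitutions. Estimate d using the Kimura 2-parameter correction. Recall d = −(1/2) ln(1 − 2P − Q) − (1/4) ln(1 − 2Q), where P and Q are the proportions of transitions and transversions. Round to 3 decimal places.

0.378

P = 86/444 ≈ 0.193694 and Q = 41/444 ≈ 0.092342.
Under the Kimura two-parameter model, d = −½ ln(1 − 2P − Q) − ¼ ln(1 − 2Q).
1 − 2P − Q = 0.52027, giving −½ ln(0.52027) = 0.326704.
1 − 2Q = 0.815316, giving −¼ ln(0.815316) = 0.051045.
d = 0.326704 + 0.051045 = 0.377749.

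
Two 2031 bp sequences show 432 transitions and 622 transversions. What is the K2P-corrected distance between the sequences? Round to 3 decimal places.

P = 432/2031 ≈ 0.212703 and Q = 622/2031 ≈ 0.306253.
Under the Kimura two-parameter model, d = −½ ln(1 − 2P − Q) − ¼ ln(1 − 2Q).
1 − 2P − Q = 0.268341, giving −½ ln(0.268341) = 0.657748.
1 − 2Q = 0.387494, giving −¼ ln(0.387494) = 0.237014.
d = 0.657748 + 0.237014 = 0.894762.

0.895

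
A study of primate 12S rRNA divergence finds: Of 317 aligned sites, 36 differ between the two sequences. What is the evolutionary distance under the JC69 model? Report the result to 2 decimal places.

p = 36/317 ≈ 0.113565.
d = −(3/4) ln(1 − 4p/3) = −0.75 ln(1 − 0.15142) = −0.75 ln(0.84858)
  = −0.75 × (-0.164191) = 0.123143 substitutions/site.

0.12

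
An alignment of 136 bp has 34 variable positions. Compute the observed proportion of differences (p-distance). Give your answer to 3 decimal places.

p = 34/136 = 0.250.

0.250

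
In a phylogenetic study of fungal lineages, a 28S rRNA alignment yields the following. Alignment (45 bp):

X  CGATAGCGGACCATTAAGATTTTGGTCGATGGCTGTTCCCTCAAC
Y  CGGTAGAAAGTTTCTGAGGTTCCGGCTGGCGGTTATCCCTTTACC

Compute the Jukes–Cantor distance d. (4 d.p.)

0.8581

The sequences differ at 23 of 45 sites, so p = 23/45 ≈ 0.511111.
d = −(3/4) ln(1 − 4p/3) = −0.75 ln(1 − 0.681481) = −0.75 ln(0.318519)
  = −0.75 × (-1.144073) = 0.858055 substitutions/site.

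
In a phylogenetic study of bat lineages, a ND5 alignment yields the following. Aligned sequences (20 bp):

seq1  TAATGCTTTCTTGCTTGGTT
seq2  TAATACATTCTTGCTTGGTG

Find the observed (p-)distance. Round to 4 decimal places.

The sequences differ at 3 of 20 positions (sites 5, 7, 20).
p = 3/20 = 0.1500.

0.1500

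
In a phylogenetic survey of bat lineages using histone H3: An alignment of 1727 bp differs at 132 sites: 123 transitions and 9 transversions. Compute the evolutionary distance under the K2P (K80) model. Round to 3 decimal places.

0.083

P = 123/1727 ≈ 0.071222 and Q = 9/1727 ≈ 0.005211.
Under the Kimura two-parameter model, d = −½ ln(1 − 2P − Q) − ¼ ln(1 − 2Q).
1 − 2P − Q = 0.852345, giving −½ ln(0.852345) = 0.079882.
1 − 2Q = 0.989578, giving −¼ ln(0.989578) = 0.002619.
d = 0.079882 + 0.002619 = 0.082501.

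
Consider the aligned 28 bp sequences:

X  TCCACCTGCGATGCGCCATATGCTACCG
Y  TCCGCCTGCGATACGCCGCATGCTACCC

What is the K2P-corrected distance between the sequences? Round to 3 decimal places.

Of 28 sites, 4 differences are transitions and 1 are transversions, so P = 4/28 ≈ 0.142857 and Q = 1/28 ≈ 0.035714.
Under the Kimura two-parameter model, d = −½ ln(1 − 2P − Q) − ¼ ln(1 − 2Q).
1 − 2P − Q = 0.678572, giving −½ ln(0.678572) = 0.193882.
1 − 2Q = 0.928572, giving −¼ ln(0.928572) = 0.018527.
d = 0.193882 + 0.018527 = 0.212409.

0.212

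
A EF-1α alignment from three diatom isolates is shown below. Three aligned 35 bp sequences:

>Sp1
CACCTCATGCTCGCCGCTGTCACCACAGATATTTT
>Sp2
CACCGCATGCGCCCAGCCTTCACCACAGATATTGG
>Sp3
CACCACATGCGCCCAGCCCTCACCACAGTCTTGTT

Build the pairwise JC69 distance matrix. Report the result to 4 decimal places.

d(Sp1,Sp2) = 0.2726, d(Sp1,Sp3) = 0.3597, d(Sp2,Sp3) = 0.2726

Sp1–Sp2: 8/35 sites differ → p ≈ 0.228571, d = −0.75 ln(1 − 0.304761) = 0.272625 ≈ 0.2726.
Sp1–Sp3: 10/35 sites differ → p ≈ 0.285714, d = −0.75 ln(1 − 0.380952) = 0.359679 ≈ 0.3597.
Sp2–Sp3: 8/35 sites differ → p ≈ 0.228571, d = −0.75 ln(1 − 0.304761) = 0.272625 ≈ 0.2726.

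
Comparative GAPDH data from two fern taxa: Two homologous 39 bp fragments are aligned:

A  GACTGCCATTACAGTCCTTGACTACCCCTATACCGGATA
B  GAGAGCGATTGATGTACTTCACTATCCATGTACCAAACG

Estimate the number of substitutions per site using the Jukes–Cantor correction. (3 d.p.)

The sequences differ at 15 of 39 sites, so p = 15/39 ≈ 0.384615.
d = −(3/4) ln(1 − 4p/3) = −0.75 ln(1 − 0.51282) = −0.75 ln(0.48718)
  = −0.75 × (-0.719122) = 0.539342 substitutions/site.

0.539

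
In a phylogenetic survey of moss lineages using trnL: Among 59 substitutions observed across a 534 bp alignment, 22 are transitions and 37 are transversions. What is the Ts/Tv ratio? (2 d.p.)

0.59

R = 22/37 = 0.594594… ≈ 0.59 (to 2 d.p.).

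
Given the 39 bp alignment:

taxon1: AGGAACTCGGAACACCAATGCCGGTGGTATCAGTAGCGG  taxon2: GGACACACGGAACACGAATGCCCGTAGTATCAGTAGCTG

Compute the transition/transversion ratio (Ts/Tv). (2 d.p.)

Transitions are A↔G and C↔T; transversions are all other mismatches.
Transitions: 3. Transversions: 5.
R = 3/5 = 0.60.

0.60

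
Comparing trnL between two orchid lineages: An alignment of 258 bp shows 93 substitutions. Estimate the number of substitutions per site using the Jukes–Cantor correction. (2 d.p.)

p = 93/258 ≈ 0.360465.
d = −(3/4) ln(1 − 4p/3) = −0.75 ln(1 − 0.48062) = −0.75 ln(0.51938)
  = −0.75 × (-0.655119) = 0.491339 substitutions/site.

0.49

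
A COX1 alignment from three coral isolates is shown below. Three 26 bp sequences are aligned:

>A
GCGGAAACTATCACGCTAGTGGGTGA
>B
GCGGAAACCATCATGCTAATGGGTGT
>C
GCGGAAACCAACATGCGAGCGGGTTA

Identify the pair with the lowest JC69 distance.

A and B

A–B: 4/26 differ, p = 0.154, d = 0.172.
A–C: 6/26 differ, p = 0.231, d = 0.276.
B–C: 6/26 differ, p = 0.231, d = 0.276.
The smallest distance is between A and B.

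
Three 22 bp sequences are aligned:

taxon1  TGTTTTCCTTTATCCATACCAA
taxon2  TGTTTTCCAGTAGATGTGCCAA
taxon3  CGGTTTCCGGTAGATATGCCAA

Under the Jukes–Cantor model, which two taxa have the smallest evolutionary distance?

taxon2 and taxon3

taxon1–taxon2: 7/22 differ, p = 0.318, d = 0.414.
taxon1–taxon3: 8/22 differ, p = 0.364, d = 0.497.
taxon2–taxon3: 4/22 differ, p = 0.182, d = 0.208.
The smallest distance is between taxon2 and taxon3.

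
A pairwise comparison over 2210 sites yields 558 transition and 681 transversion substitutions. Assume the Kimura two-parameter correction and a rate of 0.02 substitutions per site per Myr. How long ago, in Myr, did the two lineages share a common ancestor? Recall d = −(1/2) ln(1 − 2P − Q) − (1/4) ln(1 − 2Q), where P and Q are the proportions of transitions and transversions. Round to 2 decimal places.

26.95

P = 558/2210 ≈ 0.252489 and Q = 681/2210 ≈ 0.308145.
Under the Kimura two-parameter model, d = −½ ln(1 − 2P − Q) − ¼ ln(1 − 2Q).
1 − 2P − Q = 0.186877, giving −½ ln(0.186877) = 0.838652.
1 − 2Q = 0.38371, giving −¼ ln(0.38371) = 0.239467.
d = 0.838652 + 0.239467 = 1.078119.
Under a molecular clock d = 2μt, so t = d/(2μ) = 1.078119 / (2 × 0.02) = 26.95 Myr.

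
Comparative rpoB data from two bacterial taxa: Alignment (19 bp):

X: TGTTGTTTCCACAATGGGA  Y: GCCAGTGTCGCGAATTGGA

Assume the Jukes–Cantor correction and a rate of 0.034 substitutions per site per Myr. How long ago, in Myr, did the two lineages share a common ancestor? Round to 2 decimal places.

The sequences differ at 9 of 19 sites (1, 2, 3, 4, 7, 10, 11, 12, 16), so p = 9/19 ≈ 0.473684.
d = −(3/4) ln(1 − 4p/3) = −0.75 ln(1 − 0.631579) = −0.75 ln(0.368421)
  = −0.75 × (-0.998529) = 0.748897 substitutions/site.
Under a molecular clock d = 2μt, so t = d/(2μ) = 0.748897 / (2 × 0.034) = 11.01 Myr.

11.01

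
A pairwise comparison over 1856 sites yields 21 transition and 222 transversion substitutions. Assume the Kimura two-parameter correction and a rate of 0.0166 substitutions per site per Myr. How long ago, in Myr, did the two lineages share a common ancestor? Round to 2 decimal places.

P = 21/1856 ≈ 0.011315 and Q = 222/1856 ≈ 0.119612.
Under the Kimura two-parameter model, d = −½ ln(1 − 2P − Q) − ¼ ln(1 − 2Q).
1 − 2P − Q = 0.857758, giving −½ ln(0.857758) = 0.076717.
1 − 2Q = 0.760776, giving −¼ ln(0.760776) = 0.068354.
d = 0.076717 + 0.068354 = 0.145071.
Under a molecular clock d = 2μt, so t = d/(2μ) = 0.145071 / (2 × 0.0166) = 4.37 Myr.

4.37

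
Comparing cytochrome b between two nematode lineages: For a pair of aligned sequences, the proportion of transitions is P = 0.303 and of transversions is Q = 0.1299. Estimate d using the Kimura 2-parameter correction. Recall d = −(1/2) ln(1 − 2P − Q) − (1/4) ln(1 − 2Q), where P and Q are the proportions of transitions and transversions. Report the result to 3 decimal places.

Under the Kimura two-parameter model, d = −½ ln(1 − 2P − Q) − ¼ ln(1 − 2Q).
1 − 2P − Q = 0.2641, giving −½ ln(0.2641) = 0.665714.
1 − 2Q = 0.7402, giving −¼ ln(0.7402) = 0.075209.
d = 0.665714 + 0.075209 = 0.740923.

0.741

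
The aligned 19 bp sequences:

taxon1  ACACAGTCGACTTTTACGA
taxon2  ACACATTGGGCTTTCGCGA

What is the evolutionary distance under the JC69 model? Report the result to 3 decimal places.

0.324

The sequences differ at 5 of 19 sites (6, 8, 10, 15, 16), so p = 5/19 ≈ 0.263158.
d = −(3/4) ln(1 − 4p/3) = −0.75 ln(1 − 0.350877) = −0.75 ln(0.649123)
  = −0.75 × (-0.432133) = 0.324100 substitutions/site.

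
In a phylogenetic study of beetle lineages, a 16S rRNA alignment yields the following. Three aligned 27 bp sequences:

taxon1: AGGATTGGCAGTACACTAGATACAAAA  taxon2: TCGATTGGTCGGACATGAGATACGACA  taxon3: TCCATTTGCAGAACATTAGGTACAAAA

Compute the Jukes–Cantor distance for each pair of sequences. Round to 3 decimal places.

d(taxon1,taxon2) = 0.441, d(taxon1,taxon3) = 0.318, d(taxon2,taxon3) = 0.441

taxon1–taxon2: 9/27 sites differ → p ≈ 0.333333, d = −0.75 ln(1 − 0.444444) = 0.440839 ≈ 0.441.
taxon1–taxon3: 7/27 sites differ → p ≈ 0.259259, d = −0.75 ln(1 − 0.345679) = 0.318118 ≈ 0.318.
taxon2–taxon3: 9/27 sites differ → p ≈ 0.333333, d = −0.75 ln(1 − 0.444444) = 0.440839 ≈ 0.441.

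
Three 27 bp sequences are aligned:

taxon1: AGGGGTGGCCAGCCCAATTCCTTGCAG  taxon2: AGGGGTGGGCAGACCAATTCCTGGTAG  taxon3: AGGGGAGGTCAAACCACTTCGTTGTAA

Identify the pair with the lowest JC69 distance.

taxon1 and taxon2

taxon1–taxon2: 4/27 differ, p = 0.148, d = 0.165.
taxon1–taxon3: 8/27 differ, p = 0.296, d = 0.377.
taxon2–taxon3: 7/27 differ, p = 0.259, d = 0.318.
The smallest distance is between taxon1 and taxon2.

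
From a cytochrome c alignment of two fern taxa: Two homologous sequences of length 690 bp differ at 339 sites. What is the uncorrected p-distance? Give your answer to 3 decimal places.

0.491

p = 339/690 = 0.491304… ≈ 0.491 (to 3 d.p.).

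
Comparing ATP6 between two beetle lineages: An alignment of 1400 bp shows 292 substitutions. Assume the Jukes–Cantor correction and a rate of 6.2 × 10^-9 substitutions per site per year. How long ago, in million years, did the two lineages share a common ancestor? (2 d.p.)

19.71

p = 292/1400 ≈ 0.208571.
d = −(3/4) ln(1 − 4p/3) = −0.75 ln(1 − 0.278095) = −0.75 ln(0.721905)
  = −0.75 × (-0.325862) = 0.244397 substitutions/site.
Under a molecular clock d = 2μt, so t = d/(2μ) = 0.244397 / (2 × 6.2 × 10^-9) = 19.71 million years.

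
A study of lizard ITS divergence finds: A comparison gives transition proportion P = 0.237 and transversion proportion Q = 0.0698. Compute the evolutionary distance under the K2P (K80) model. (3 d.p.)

Under the Kimura two-parameter model, d = −½ ln(1 − 2P − Q) − ¼ ln(1 − 2Q).
1 − 2P − Q = 0.4562, giving −½ ln(0.4562) = 0.392412.
1 − 2Q = 0.8604, giving −¼ ln(0.8604) = 0.037589.
d = 0.392412 + 0.037589 = 0.430001.

0.430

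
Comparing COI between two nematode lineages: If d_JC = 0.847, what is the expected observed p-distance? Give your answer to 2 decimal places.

p = (3/4)(1 − e^(−4d/3)) = 0.75 × (1 − e^(-1.129333)) = 0.75 × (1 − 0.323249) = 0.507563.

0.51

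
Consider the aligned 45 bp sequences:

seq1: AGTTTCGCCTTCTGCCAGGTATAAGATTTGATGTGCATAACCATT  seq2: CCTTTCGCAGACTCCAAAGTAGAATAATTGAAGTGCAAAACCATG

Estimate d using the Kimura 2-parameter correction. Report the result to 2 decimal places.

Of 45 sites, 1 differences are transitions and 13 are transversions, so P = 1/45 ≈ 0.022222 and Q = 13/45 ≈ 0.288889.
Under the Kimura two-parameter model, d = −½ ln(1 − 2P − Q) − ¼ ln(1 − 2Q).
1 − 2P − Q = 0.666667, giving −½ ln(0.666667) = 0.202732.
1 − 2Q = 0.422222, giving −¼ ln(0.422222) = 0.215556.
d = 0.202732 + 0.215556 = 0.418288.

0.42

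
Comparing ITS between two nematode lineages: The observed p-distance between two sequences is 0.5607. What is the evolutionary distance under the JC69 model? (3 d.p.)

d = −(3/4) ln(1 − 4p/3) = −0.75 ln(1 − 0.7476) = −0.75 ln(0.2524)
  = −0.75 × (-1.376740) = 1.032555 substitutions/site.

1.033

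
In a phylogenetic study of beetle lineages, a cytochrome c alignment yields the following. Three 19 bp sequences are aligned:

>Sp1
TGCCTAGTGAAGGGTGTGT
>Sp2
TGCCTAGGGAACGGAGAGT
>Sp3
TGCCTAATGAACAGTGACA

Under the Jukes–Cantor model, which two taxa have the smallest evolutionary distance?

Sp1 and Sp2

Sp1–Sp2: 4/19 differ, p = 0.211, d = 0.247.
Sp1–Sp3: 6/19 differ, p = 0.316, d = 0.410.
Sp2–Sp3: 6/19 differ, p = 0.316, d = 0.410.
The smallest distance is between Sp1 and Sp2.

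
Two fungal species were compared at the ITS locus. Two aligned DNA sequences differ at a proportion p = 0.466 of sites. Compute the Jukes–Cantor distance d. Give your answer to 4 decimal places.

d = −(3/4) ln(1 − 4p/3) = −0.75 ln(1 − 0.621333) = −0.75 ln(0.378667)
  = −0.75 × (-0.971098) = 0.728324 substitutions/site.

0.7283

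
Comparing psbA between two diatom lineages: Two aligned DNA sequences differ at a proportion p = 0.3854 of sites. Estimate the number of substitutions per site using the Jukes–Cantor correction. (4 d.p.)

d = −(3/4) ln(1 − 4p/3) = −0.75 ln(1 − 0.513867) = −0.75 ln(0.486133)
  = −0.75 × (-0.721273) = 0.540955 substitutions/site.

0.5410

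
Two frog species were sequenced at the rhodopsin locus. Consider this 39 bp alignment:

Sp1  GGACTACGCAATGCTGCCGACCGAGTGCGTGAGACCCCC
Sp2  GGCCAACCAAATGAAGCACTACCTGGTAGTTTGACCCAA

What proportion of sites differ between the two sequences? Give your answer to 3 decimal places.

0.487

The sequences differ at 19 of 39 positions.
p = 19/39 = 0.487179… ≈ 0.487 (to 3 d.p.).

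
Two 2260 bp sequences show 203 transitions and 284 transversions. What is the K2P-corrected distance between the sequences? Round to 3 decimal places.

P = 203/2260 ≈ 0.089823 and Q = 284/2260 ≈ 0.125664.
Under the Kimura two-parameter model, d = −½ ln(1 − 2P − Q) − ¼ ln(1 − 2Q).
1 − 2P − Q = 0.69469, giving −½ ln(0.69469) = 0.182145.
1 − 2Q = 0.748672, giving −¼ ln(0.748672) = 0.072364.
d = 0.182145 + 0.072364 = 0.254509.

0.255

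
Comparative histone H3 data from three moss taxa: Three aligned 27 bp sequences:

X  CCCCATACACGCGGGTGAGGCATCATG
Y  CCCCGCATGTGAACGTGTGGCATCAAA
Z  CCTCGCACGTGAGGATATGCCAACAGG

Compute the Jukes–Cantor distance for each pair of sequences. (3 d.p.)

d(X,Y) = 0.588, d(X,Z) = 0.673, d(Y,Z) = 0.511

X–Y: 11/27 sites differ → p ≈ 0.407407, d = −0.75 ln(1 − 0.543209) = 0.587647 ≈ 0.588.
X–Z: 12/27 sites differ → p ≈ 0.444444, d = −0.75 ln(1 − 0.592592) = 0.673455 ≈ 0.673.
Y–Z: 10/27 sites differ → p ≈ 0.37037, d = −0.75 ln(1 − 0.493827) = 0.510658 ≈ 0.511.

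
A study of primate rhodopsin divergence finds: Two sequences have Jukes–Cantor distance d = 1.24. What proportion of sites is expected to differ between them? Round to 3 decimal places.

p = (3/4)(1 − e^(−4d/3)) = 0.75 × (1 − e^(-1.653333)) = 0.75 × (1 − 0.191411) = 0.606442.

0.606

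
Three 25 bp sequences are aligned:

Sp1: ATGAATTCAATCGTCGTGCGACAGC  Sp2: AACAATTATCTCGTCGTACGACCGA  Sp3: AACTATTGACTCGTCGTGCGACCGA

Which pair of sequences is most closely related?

Sp1–Sp2: 8/25 differ, p = 0.320, d = 0.417.
Sp1–Sp3: 7/25 differ, p = 0.280, d = 0.351.
Sp2–Sp3: 4/25 differ, p = 0.160, d = 0.180.
The smallest distance is between Sp2 and Sp3.

Sp2 and Sp3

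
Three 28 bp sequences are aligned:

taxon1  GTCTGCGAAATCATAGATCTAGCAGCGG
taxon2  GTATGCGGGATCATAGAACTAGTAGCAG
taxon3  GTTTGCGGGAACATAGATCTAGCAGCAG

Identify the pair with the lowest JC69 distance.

taxon1–taxon2: 6/28 differ, p = 0.214, d = 0.252.
taxon1–taxon3: 5/28 differ, p = 0.179, d = 0.204.
taxon2–taxon3: 4/28 differ, p = 0.143, d = 0.158.
The smallest distance is between taxon2 and taxon3.

taxon2 and taxon3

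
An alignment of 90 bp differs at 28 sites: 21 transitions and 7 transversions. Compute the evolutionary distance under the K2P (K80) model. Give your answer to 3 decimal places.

0.435

P = 21/90 ≈ 0.233333 and Q = 7/90 ≈ 0.077778.
Under the Kimura two-parameter model, d = −½ ln(1 − 2P − Q) − ¼ ln(1 − 2Q).
1 − 2P − Q = 0.455556, giving −½ ln(0.455556) = 0.393118.
1 − 2Q = 0.844444, giving −¼ ln(0.844444) = 0.042269.
d = 0.393118 + 0.042269 = 0.435387.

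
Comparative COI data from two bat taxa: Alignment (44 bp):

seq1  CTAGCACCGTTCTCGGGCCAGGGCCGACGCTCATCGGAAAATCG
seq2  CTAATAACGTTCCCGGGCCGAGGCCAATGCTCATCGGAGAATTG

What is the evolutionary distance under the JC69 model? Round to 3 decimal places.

0.271

The sequences differ at 10 of 44 sites (4, 5, 7, 13, 20, 21, 26, 28, 39, 43), so p = 10/44 ≈ 0.227273.
d = −(3/4) ln(1 − 4p/3) = −0.75 ln(1 − 0.303031) = −0.75 ln(0.696969)
  = −0.75 × (-0.361014) = 0.270761 substitutions/site.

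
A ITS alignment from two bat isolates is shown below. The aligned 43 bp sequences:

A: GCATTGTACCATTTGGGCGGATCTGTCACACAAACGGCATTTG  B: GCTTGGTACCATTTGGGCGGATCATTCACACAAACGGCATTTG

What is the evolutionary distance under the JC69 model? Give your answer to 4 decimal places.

The sequences differ at 4 of 43 sites (3, 5, 24, 25), so p = 4/43 ≈ 0.093023.
d = −(3/4) ln(1 − 4p/3) = −0.75 ln(1 − 0.124031) = −0.75 ln(0.875969)
  = −0.75 × (-0.132425) = 0.099319 substitutions/site.

0.0993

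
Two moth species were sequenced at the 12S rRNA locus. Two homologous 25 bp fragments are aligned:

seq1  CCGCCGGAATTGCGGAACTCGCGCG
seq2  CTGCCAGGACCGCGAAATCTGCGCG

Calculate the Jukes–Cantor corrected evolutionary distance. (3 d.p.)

The sequences differ at 9 of 25 sites (2, 6, 8, 10, 11, 15, 18, 19, 20), so p = 9/25 = 0.36.
d = −(3/4) ln(1 − 4p/3) = −0.75 ln(1 − 0.48) = −0.75 ln(0.52)
  = −0.75 × (-0.653926) = 0.490445 substitutions/site.

0.490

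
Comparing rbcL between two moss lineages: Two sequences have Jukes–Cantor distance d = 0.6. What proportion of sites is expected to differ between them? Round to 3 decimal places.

0.413

p = (3/4)(1 − e^(−4d/3)) = 0.75 × (1 − e^(-0.8)) = 0.75 × (1 − 0.449329) = 0.413003.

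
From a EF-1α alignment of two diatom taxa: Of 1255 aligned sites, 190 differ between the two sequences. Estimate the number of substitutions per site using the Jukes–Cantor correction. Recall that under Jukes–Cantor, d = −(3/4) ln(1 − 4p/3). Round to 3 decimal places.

p = 190/1255 ≈ 0.151394.
d = −(3/4) ln(1 − 4p/3) = −0.75 ln(1 − 0.201859) = −0.75 ln(0.798141)
  = −0.75 × (-0.225470) = 0.169103 substitutions/site.

0.169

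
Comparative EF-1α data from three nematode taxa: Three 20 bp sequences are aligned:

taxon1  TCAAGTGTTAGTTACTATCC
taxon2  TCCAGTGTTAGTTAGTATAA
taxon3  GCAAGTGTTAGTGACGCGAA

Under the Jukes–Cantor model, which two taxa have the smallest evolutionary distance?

taxon1–taxon2: 4/20 differ, p = 0.200, d = 0.233.
taxon1–taxon3: 7/20 differ, p = 0.350, d = 0.471.
taxon2–taxon3: 7/20 differ, p = 0.350, d = 0.471.
The smallest distance is between taxon1 and taxon2.

taxon1 and taxon2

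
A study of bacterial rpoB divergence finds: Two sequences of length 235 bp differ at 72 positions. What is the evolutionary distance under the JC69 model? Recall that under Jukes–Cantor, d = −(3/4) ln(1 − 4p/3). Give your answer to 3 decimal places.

0.394

p = 72/235 ≈ 0.306383.
d = −(3/4) ln(1 − 4p/3) = −0.75 ln(1 − 0.408511) = −0.75 ln(0.591489)
  = −0.75 × (-0.525112) = 0.393834 substitutions/site.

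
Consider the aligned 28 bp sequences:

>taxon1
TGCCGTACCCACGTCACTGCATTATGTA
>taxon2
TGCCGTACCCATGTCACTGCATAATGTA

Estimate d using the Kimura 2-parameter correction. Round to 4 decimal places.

Of 28 sites, 1 differences are transitions and 1 are transversions, so P = 1/28 ≈ 0.035714 and Q = 1/28 ≈ 0.035714.
Under the Kimura two-parameter model, d = −½ ln(1 − 2P − Q) − ¼ ln(1 − 2Q).
1 − 2P − Q = 0.892858, giving −½ ln(0.892858) = 0.056664.
1 − 2Q = 0.928572, giving −¼ ln(0.928572) = 0.018527.
d = 0.056664 + 0.018527 = 0.075191.

0.0752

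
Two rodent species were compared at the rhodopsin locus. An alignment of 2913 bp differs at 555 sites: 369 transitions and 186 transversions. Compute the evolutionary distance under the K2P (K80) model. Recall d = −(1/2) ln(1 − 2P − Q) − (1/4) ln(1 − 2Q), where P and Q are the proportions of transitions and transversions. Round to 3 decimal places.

P = 369/2913 ≈ 0.126674 and Q = 186/2913 ≈ 0.063852.
Under the Kimura two-parameter model, d = −½ ln(1 − 2P − Q) − ¼ ln(1 − 2Q).
1 − 2P − Q = 0.6828, giving −½ ln(0.6828) = 0.190777.
1 − 2Q = 0.872296, giving −¼ ln(0.872296) = 0.034157.
d = 0.190777 + 0.034157 = 0.224934.

0.225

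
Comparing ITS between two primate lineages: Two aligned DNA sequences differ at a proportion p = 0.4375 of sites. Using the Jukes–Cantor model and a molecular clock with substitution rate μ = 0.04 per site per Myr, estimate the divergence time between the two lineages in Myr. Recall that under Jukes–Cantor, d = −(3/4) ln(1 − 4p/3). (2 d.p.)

d = −(3/4) ln(1 − 4p/3) = −0.75 ln(1 − 0.583333) = −0.75 ln(0.416667)
  = −0.75 × (-0.875468) = 0.656601 substitutions/site.
Under a molecular clock d = 2μt, so t = d/(2μ) = 0.656601 / (2 × 0.04) = 8.21 Myr.

8.21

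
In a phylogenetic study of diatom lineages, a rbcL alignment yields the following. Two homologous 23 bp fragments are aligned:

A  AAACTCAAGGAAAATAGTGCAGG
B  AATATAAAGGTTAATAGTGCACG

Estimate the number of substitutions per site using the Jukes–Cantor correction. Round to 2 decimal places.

The sequences differ at 6 of 23 sites (3, 4, 6, 11, 12, 22), so p = 6/23 ≈ 0.26087.
d = −(3/4) ln(1 − 4p/3) = −0.75 ln(1 − 0.347827) = −0.75 ln(0.652173)
  = −0.75 × (-0.427445) = 0.320584 substitutions/site.

0.32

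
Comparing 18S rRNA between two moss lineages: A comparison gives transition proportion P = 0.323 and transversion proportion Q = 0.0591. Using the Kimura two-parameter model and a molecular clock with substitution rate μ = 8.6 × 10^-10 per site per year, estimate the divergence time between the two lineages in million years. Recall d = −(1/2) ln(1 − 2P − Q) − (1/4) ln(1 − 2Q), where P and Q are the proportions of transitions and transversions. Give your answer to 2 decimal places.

Under the Kimura two-parameter model, d = −½ ln(1 − 2P − Q) − ¼ ln(1 − 2Q).
1 − 2P − Q = 0.2949, giving −½ ln(0.2949) = 0.610559.
1 − 2Q = 0.8818, giving −¼ ln(0.8818) = 0.031448.
d = 0.610559 + 0.031448 = 0.642007.
Under a molecular clock d = 2μt, so t = d/(2μ) = 0.642007 / (2 × 8.6 × 10^-10) = 373.26 million years.

373.26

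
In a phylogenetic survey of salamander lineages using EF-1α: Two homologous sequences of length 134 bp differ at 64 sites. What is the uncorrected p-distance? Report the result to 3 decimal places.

p = 64/134 = 0.477611… ≈ 0.478 (to 3 d.p.).

0.478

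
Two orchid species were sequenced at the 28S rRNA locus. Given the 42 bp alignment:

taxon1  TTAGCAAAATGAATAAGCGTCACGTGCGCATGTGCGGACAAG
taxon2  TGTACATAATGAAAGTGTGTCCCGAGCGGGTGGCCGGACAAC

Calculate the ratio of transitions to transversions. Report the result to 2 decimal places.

Transitions are A↔G and C↔T; transversions are all other mismatches.
Transitions: 4. Transversions: 11.
R = 4/11 = 0.363636… ≈ 0.36 (to 2 d.p.).

0.36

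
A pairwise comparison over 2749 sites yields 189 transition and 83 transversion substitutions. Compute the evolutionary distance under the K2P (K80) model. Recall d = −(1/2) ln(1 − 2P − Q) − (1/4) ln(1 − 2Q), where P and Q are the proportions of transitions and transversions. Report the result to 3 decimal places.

P = 189/2749 ≈ 0.068752 and Q = 83/2749 ≈ 0.030193.
Under the Kimura two-parameter model, d = −½ ln(1 − 2P − Q) − ¼ ln(1 − 2Q).
1 − 2P − Q = 0.832303, giving −½ ln(0.832303) = 0.091779.
1 − 2Q = 0.939614, giving −¼ ln(0.939614) = 0.015572.
d = 0.091779 + 0.015572 = 0.107351.

0.107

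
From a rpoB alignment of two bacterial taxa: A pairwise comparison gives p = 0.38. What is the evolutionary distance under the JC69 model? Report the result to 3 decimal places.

d = −(3/4) ln(1 − 4p/3) = −0.75 ln(1 − 0.506667) = −0.75 ln(0.493333)
  = −0.75 × (-0.706571) = 0.529928 substitutions/site.

0.530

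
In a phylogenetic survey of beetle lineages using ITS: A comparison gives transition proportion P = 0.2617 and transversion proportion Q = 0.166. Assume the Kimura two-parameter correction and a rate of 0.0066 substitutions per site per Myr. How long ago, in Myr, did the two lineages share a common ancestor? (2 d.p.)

Under the Kimura two-parameter model, d = −½ ln(1 − 2P − Q) − ¼ ln(1 − 2Q).
1 − 2P − Q = 0.3106, giving −½ ln(0.3106) = 0.584625.
1 − 2Q = 0.668, giving −¼ ln(0.668) = 0.100867.
d = 0.584625 + 0.100867 = 0.685492.
Under a molecular clock d = 2μt, so t = d/(2μ) = 0.685492 / (2 × 0.0066) = 51.93 Myr.

51.93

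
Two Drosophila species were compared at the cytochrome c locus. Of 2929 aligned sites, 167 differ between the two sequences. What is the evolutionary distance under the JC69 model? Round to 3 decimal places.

0.059

p = 167/2929 ≈ 0.057016.
d = −(3/4) ln(1 − 4p/3) = −0.75 ln(1 − 0.076021) = −0.75 ln(0.923979)
  = −0.75 × (-0.079066) = 0.059300 substitutions/site.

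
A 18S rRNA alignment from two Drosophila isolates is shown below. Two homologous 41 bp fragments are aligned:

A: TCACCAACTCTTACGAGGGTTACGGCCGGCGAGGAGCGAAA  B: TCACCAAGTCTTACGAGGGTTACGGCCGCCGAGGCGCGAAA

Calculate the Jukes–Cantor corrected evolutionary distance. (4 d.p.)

The sequences differ at 3 of 41 sites (8, 29, 35), so p = 3/41 ≈ 0.073171.
d = −(3/4) ln(1 − 4p/3) = −0.75 ln(1 − 0.097561) = −0.75 ln(0.902439)
  = −0.75 × (-0.102654) = 0.076991 substitutions/site.

0.0770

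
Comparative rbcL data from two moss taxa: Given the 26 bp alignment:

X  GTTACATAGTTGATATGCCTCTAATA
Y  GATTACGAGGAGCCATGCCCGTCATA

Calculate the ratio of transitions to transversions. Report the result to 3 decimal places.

Transitions are A↔G and C↔T; transversions are all other mismatches.
Transitions: 2. Transversions: 10.
R = 2/10 = 0.200.

0.200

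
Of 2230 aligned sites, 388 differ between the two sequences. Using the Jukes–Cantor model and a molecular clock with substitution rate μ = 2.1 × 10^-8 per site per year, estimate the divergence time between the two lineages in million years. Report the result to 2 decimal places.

4.71

p = 388/2230 ≈ 0.173991.
d = −(3/4) ln(1 − 4p/3) = −0.75 ln(1 − 0.231988) = −0.75 ln(0.768012)
  = −0.75 × (-0.263950) = 0.197963 substitutions/site.
Under a molecular clock d = 2μt, so t = d/(2μ) = 0.197963 / (2 × 2.1 × 10^-8) = 4.71 million years.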